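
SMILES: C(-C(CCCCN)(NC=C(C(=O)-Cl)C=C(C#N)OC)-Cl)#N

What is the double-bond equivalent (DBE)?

7

Molecular formula from the SMILES: C13H16Cl2N4O2.
DoU = (2C + 2 + N − H − X)/2 = (2·13 + 2 + 4 − 16 − 2)/2 = 14/2 = 7.
(Structurally: 0 ring(s) + 7 π bond(s) = 7.)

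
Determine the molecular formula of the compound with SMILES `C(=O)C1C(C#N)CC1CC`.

Heavy atoms from the SMILES: 8 C, 1 N, 1 O.
Implicit hydrogens by atom environment:
  4 × C: 1 H each → 4
  2 × C: 2 H each → 4
  1 × C: 3 H
  1 × C: no H
  1 × N: no H
  1 × O: no H
  Total hydrogens = 11.
Molecular formula: C8H11NO

C8H11NO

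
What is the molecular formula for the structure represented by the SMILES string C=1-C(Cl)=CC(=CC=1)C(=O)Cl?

C7H4Cl2O

Heavy atoms from the SMILES: 7 C, 2 Cl, 1 O.
Implicit hydrogens by atom environment:
  4 × C (aromatic): 1 H each → 4
  2 × C (aromatic): no H
  2 × Cl: no H
  1 × C: no H
  1 × O: no H
  Total hydrogens = 4.
Molecular formula: C7H4Cl2O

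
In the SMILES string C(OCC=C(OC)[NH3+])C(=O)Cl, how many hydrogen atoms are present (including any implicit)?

Hydrogens are implicit in SMILES; fill each atom to its normal valence:
  3 × O: no H
  2 × C: 2 H each → 4
  2 × C: no H
  1 × C: 3 H
  1 × C: 1 H
  1 × Cl: no H
  1 × N (charge +1): 3 H
  Total hydrogens = 11.

11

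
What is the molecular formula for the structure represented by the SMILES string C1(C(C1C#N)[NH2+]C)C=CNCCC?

Heavy atoms from the SMILES: 10 C, 3 N.
Implicit hydrogens by atom environment:
  5 × C: 1 H each → 5
  2 × C: 3 H each → 6
  2 × C: 2 H each → 4
  1 × C: no H
  1 × N (charge +1): 2 H
  1 × N: 1 H
  1 × N: no H
  Total hydrogens = 18.
Net charge +1.
Molecular formula: C10H18N3+

C10H18N3+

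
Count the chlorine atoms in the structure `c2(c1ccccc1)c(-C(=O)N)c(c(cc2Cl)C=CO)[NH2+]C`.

The symbol for chlorine appears 1 time in the SMILES.

1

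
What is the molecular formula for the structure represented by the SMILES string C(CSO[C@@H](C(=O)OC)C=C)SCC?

Heavy atoms from the SMILES: 9 C, 3 O, 2 S.
Implicit hydrogens by atom environment:
  4 × C: 2 H each → 8
  3 × O: no H
  2 × C: 3 H each → 6
  2 × C: 1 H each → 2
  2 × S: no H
  1 × C: no H
  Total hydrogens = 16.
Molecular formula: C9H16O3S2

C9H16O3S2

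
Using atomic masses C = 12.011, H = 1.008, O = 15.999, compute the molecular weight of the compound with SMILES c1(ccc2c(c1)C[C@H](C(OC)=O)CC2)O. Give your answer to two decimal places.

206.24

Molecular formula: C12H14O3.
M = 12×12.011 + 14×1.008 + 3×15.999 = 206.24 g/mol.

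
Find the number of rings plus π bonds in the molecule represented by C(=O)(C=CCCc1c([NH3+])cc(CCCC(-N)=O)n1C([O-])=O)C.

Molecular formula from the SMILES: C15H21N3O4.
DoU = (2C + 2 + N − H − X)/2 = (2·15 + 2 + 3 − 21 − 0)/2 = 14/2 = 7.
(Structurally: 1 ring(s) + 6 π bond(s) = 7.)

7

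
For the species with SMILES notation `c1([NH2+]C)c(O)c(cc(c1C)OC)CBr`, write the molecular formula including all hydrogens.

Heavy atoms from the SMILES: 1 Br, 10 C, 1 N, 2 O.
Implicit hydrogens by atom environment:
  5 × C (aromatic): no H
  3 × C: 3 H each → 9
  1 × Br: no H
  1 × C: 2 H
  1 × C (aromatic): 1 H
  1 × N (charge +1): 2 H
  1 × O: 1 H
  1 × O: no H
  Total hydrogens = 15.
Net charge +1.
Molecular formula: C10H15BrNO2+

C10H15BrNO2+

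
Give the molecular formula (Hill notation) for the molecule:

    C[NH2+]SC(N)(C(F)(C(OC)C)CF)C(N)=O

Heavy atoms from the SMILES: 8 C, 2 F, 3 N, 2 O, 1 S.
Implicit hydrogens by atom environment:
  3 × C: 3 H each → 9
  3 × C: no H
  2 × F: no H
  2 × N: 2 H each → 4
  2 × O: no H
  1 × C: 2 H
  1 × C: 1 H
  1 × N (charge +1): 2 H
  1 × S: no H
  Total hydrogens = 18.
Net charge +1.
Molecular formula: C8H18F2N3O2S+

C8H18F2N3O2S+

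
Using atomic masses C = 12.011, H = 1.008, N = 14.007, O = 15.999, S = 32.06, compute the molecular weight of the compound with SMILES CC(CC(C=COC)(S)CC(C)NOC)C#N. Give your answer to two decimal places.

Molecular formula: C12H22N2O2S.
M = 12×12.011 + 22×1.008 + 2×14.007 + 2×15.999 + 1×32.06 = 258.38 g/mol.

258.38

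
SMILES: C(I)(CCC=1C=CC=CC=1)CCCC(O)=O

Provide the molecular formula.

C13H17IO2

Heavy atoms from the SMILES: 13 C, 1 I, 2 O.
Implicit hydrogens by atom environment:
  5 × C: 2 H each → 10
  5 × C (aromatic): 1 H each → 5
  1 × C: 1 H
  1 × C: no H
  1 × C (aromatic): no H
  1 × I: no H
  1 × O: 1 H
  1 × O: no H
  Total hydrogens = 17.
Molecular formula: C13H17IO2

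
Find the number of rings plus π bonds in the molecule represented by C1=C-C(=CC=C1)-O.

4

Molecular formula from the SMILES: C6H6O.
DoU = (2C + 2 + N − H − X)/2 = (2·6 + 2 + 0 − 6 − 0)/2 = 8/2 = 4.
(Structurally: 1 ring(s) + 3 π bond(s) = 4.)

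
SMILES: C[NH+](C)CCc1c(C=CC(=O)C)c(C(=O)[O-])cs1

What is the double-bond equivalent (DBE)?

6

Molecular formula from the SMILES: C13H17NO3S.
DoU = (2C + 2 + N − H − X)/2 = (2·13 + 2 + 1 − 17 − 0)/2 = 12/2 = 6.
(Structurally: 1 ring(s) + 5 π bond(s) = 6.)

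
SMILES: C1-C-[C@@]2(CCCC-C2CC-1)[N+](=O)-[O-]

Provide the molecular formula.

Heavy atoms from the SMILES: 10 C, 1 N, 2 O.
Implicit hydrogens by atom environment:
  8 × C: 2 H each → 16
  1 × C: 1 H
  1 × C: no H
  1 × N (charge +1): no H
  1 × O: no H
  1 × O (charge -1): no H
  Total hydrogens = 17.
Molecular formula: C10H17NO2

C10H17NO2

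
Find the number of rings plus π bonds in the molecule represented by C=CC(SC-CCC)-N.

1

Molecular formula from the SMILES: C7H15NS.
DoU = (2C + 2 + N − H − X)/2 = (2·7 + 2 + 1 − 15 − 0)/2 = 2/2 = 1.
(Structurally: 0 ring(s) + 1 π bond(s) = 1.)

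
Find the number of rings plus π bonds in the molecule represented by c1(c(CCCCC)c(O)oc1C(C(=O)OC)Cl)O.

Molecular formula from the SMILES: C12H17ClO5.
DoU = (2C + 2 + N − H − X)/2 = (2·12 + 2 + 0 − 17 − 1)/2 = 8/2 = 4.
(Structurally: 1 ring(s) + 3 π bond(s) = 4.)

4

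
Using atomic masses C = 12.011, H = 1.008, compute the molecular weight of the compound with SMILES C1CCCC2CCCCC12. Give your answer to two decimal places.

Molecular formula: C10H18.
M = 10×12.011 + 18×1.008 = 138.25 g/mol.

138.25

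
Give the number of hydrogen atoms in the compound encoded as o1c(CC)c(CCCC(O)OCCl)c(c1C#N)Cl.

Hydrogens are implicit in SMILES; fill each atom to its normal valence:
  5 × C: 2 H each → 10
  4 × C (aromatic): no H
  2 × Cl: no H
  1 × C: 3 H
  1 × C: 1 H
  1 × C: no H
  1 × N: no H
  1 × O: 1 H
  1 × O (aromatic): no H
  1 × O: no H
  Total hydrogens = 15.

15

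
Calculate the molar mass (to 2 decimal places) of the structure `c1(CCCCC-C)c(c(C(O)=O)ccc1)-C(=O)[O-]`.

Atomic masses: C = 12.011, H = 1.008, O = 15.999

249.29

Molecular formula: C14H17O4-.
M = 14×12.011 + 17×1.008 + 4×15.999 = 249.29 g/mol.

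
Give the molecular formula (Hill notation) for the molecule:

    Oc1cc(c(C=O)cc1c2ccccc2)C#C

Heavy atoms from the SMILES: 15 C, 2 O.
Implicit hydrogens by atom environment:
  7 × C (aromatic): 1 H each → 7
  5 × C (aromatic): no H
  2 × C: 1 H each → 2
  1 × C: no H
  1 × O: 1 H
  1 × O: no H
  Total hydrogens = 10.
Molecular formula: C15H10O2

C15H10O2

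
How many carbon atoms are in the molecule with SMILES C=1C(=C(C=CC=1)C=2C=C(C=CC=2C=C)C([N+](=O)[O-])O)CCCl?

The symbol for carbon appears 17 times in the SMILES. (Cl is a single chlorine, not C + l.)

17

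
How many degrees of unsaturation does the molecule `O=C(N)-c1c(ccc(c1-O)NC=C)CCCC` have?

Molecular formula from the SMILES: C13H18N2O2.
DoU = (2C + 2 + N − H − X)/2 = (2·13 + 2 + 2 − 18 − 0)/2 = 12/2 = 6.
(Structurally: 1 ring(s) + 5 π bond(s) = 6.)

6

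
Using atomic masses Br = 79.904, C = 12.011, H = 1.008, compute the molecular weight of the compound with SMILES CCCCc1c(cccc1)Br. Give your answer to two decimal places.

213.12

Molecular formula: C10H13Br.
M = 1×79.904 + 10×12.011 + 13×1.008 = 213.12 g/mol.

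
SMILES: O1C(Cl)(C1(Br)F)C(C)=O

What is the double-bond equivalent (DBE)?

Molecular formula from the SMILES: C4H3BrClFO2.
DoU = (2C + 2 + N − H − X)/2 = (2·4 + 2 + 0 − 3 − 3)/2 = 4/2 = 2.
(Structurally: 1 ring(s) + 1 π bond(s) = 2.)

2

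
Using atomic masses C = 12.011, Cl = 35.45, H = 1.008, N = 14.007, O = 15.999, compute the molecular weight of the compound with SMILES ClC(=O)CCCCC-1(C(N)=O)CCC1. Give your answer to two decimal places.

217.69

Molecular formula: C10H16ClNO2.
M = 10×12.011 + 1×35.45 + 16×1.008 + 1×14.007 + 2×15.999 = 217.69 g/mol.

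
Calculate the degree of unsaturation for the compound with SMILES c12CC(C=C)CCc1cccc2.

6

Molecular formula from the SMILES: C12H14.
DoU = (2C + 2 + N − H − X)/2 = (2·12 + 2 + 0 − 14 − 0)/2 = 12/2 = 6.
(Structurally: 2 ring(s) + 4 π bond(s) = 6.)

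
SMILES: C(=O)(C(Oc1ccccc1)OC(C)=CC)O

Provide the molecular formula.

Heavy atoms from the SMILES: 12 C, 4 O.
Implicit hydrogens by atom environment:
  5 × C (aromatic): 1 H each → 5
  3 × O: no H
  2 × C: 3 H each → 6
  2 × C: 1 H each → 2
  2 × C: no H
  1 × C (aromatic): no H
  1 × O: 1 H
  Total hydrogens = 14.
Molecular formula: C12H14O4

C12H14O4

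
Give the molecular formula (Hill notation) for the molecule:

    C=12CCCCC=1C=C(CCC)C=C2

Heavy atoms from the SMILES: 13 C.
Implicit hydrogens by atom environment:
  6 × C: 2 H each → 12
  3 × C (aromatic): 1 H each → 3
  3 × C (aromatic): no H
  1 × C: 3 H
  Total hydrogens = 18.
Molecular formula: C13H18

C13H18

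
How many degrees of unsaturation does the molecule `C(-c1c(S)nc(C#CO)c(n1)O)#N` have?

8

Molecular formula from the SMILES: C7H3N3O2S.
DoU = (2C + 2 + N − H − X)/2 = (2·7 + 2 + 3 − 3 − 0)/2 = 16/2 = 8.
(Structurally: 1 ring(s) + 7 π bond(s) = 8.)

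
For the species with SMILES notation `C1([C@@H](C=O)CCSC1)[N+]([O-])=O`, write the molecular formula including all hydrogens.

C6H9NO3S

Heavy atoms from the SMILES: 6 C, 1 N, 3 O, 1 S.
Implicit hydrogens by atom environment:
  3 × C: 2 H each → 6
  3 × C: 1 H each → 3
  2 × O: no H
  1 × N (charge +1): no H
  1 × O (charge -1): no H
  1 × S: no H
  Total hydrogens = 9.
Molecular formula: C6H9NO3S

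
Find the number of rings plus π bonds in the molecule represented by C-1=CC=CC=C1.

Molecular formula from the SMILES: C6H6.
DoU = (2C + 2 + N − H − X)/2 = (2·6 + 2 + 0 − 6 − 0)/2 = 8/2 = 4.
(Structurally: 1 ring(s) + 3 π bond(s) = 4.)

4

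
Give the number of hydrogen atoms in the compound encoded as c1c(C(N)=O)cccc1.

Hydrogens are implicit in SMILES; fill each atom to its normal valence:
  5 × C (aromatic): 1 H each → 5
  1 × C (aromatic): no H
  1 × C: no H
  1 × N: 2 H
  1 × O: no H
  Total hydrogens = 7.

7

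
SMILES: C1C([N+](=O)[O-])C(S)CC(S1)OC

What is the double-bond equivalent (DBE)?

Molecular formula from the SMILES: C6H11NO3S2.
DoU = (2C + 2 + N − H − X)/2 = (2·6 + 2 + 1 − 11 − 0)/2 = 4/2 = 2.
(Structurally: 1 ring(s) + 1 π bond(s) = 2.)

2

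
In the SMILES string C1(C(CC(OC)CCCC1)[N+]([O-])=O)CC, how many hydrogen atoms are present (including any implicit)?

21

Hydrogens are implicit in SMILES; fill each atom to its normal valence:
  6 × C: 2 H each → 12
  3 × C: 1 H each → 3
  2 × C: 3 H each → 6
  2 × O: no H
  1 × N (charge +1): no H
  1 × O (charge -1): no H
  Total hydrogens = 21.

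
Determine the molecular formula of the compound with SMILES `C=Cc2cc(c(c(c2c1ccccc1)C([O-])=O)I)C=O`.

Heavy atoms from the SMILES: 16 C, 1 I, 3 O.
Implicit hydrogens by atom environment:
  6 × C (aromatic): 1 H each → 6
  6 × C (aromatic): no H
  2 × C: 1 H each → 2
  2 × O: no H
  1 × C: 2 H
  1 × C: no H
  1 × I: no H
  1 × O (charge -1): no H
  Total hydrogens = 10.
Net charge -1.
Molecular formula: C16H10IO3-

C16H10IO3-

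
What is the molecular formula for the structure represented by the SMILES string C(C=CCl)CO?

Heavy atoms from the SMILES: 4 C, 1 Cl, 1 O.
Implicit hydrogens by atom environment:
  2 × C: 2 H each → 4
  2 × C: 1 H each → 2
  1 × Cl: no H
  1 × O: 1 H
  Total hydrogens = 7.
Molecular formula: C4H7ClO

C4H7ClO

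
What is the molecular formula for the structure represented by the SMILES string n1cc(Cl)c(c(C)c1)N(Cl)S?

Heavy atoms from the SMILES: 6 C, 2 Cl, 2 N, 1 S.
Implicit hydrogens by atom environment:
  3 × C (aromatic): no H
  2 × C (aromatic): 1 H each → 2
  2 × Cl: no H
  1 × C: 3 H
  1 × N (aromatic): no H
  1 × N: no H
  1 × S: 1 H
  Total hydrogens = 6.
Molecular formula: C6H6Cl2N2S

C6H6Cl2N2S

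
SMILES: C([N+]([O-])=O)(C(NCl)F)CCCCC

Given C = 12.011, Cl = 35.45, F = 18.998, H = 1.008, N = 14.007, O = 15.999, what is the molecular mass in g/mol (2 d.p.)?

Molecular formula: C7H14ClFN2O2.
M = 7×12.011 + 1×35.45 + 1×18.998 + 14×1.008 + 2×14.007 + 2×15.999 = 212.65 g/mol.

212.65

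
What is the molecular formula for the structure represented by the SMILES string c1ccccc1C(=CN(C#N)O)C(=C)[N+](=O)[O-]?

C11H9N3O3

Heavy atoms from the SMILES: 11 C, 3 N, 3 O.
Implicit hydrogens by atom environment:
  5 × C (aromatic): 1 H each → 5
  3 × C: no H
  2 × N: no H
  1 × C: 2 H
  1 × C: 1 H
  1 × C (aromatic): no H
  1 × N (charge +1): no H
  1 × O: 1 H
  1 × O: no H
  1 × O (charge -1): no H
  Total hydrogens = 9.
Molecular formula: C11H9N3O3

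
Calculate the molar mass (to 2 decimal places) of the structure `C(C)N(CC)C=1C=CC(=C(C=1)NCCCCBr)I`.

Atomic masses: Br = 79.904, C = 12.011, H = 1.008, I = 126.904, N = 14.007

Molecular formula: C14H22BrIN2.
M = 1×79.904 + 14×12.011 + 22×1.008 + 1×126.904 + 2×14.007 = 425.15 g/mol.

425.15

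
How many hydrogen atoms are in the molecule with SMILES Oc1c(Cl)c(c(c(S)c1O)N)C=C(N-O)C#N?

Hydrogens are implicit in SMILES; fill each atom to its normal valence:
  6 × C (aromatic): no H
  3 × O: 1 H each → 3
  2 × C: no H
  1 × C: 1 H
  1 × Cl: no H
  1 × N: 2 H
  1 × N: 1 H
  1 × N: no H
  1 × S: 1 H
  Total hydrogens = 8.

8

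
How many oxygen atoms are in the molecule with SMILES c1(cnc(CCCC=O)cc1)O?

2

The symbol for oxygen appears 2 times in the SMILES.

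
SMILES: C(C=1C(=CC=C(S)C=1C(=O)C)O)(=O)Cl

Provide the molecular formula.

Heavy atoms from the SMILES: 9 C, 1 Cl, 3 O, 1 S.
Implicit hydrogens by atom environment:
  4 × C (aromatic): no H
  2 × C (aromatic): 1 H each → 2
  2 × C: no H
  2 × O: no H
  1 × C: 3 H
  1 × Cl: no H
  1 × O: 1 H
  1 × S: 1 H
  Total hydrogens = 7.
Molecular formula: C9H7ClO3S

C9H7ClO3S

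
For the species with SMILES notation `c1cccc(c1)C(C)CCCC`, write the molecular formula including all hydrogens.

Heavy atoms from the SMILES: 12 C.
Implicit hydrogens by atom environment:
  5 × C (aromatic): 1 H each → 5
  3 × C: 2 H each → 6
  2 × C: 3 H each → 6
  1 × C: 1 H
  1 × C (aromatic): no H
  Total hydrogens = 18.
Molecular formula: C12H18

C12H18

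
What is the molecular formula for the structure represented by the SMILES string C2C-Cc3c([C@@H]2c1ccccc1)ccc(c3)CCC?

C19H22

Heavy atoms from the SMILES: 19 C.
Implicit hydrogens by atom environment:
  8 × C (aromatic): 1 H each → 8
  5 × C: 2 H each → 10
  4 × C (aromatic): no H
  1 × C: 3 H
  1 × C: 1 H
  Total hydrogens = 22.
Molecular formula: C19H22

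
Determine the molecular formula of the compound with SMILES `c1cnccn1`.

C4H4N2

Heavy atoms from the SMILES: 4 C, 2 N.
Implicit hydrogens by atom environment:
  4 × C (aromatic): 1 H each → 4
  2 × N (aromatic): no H
  Total hydrogens = 4.
Molecular formula: C4H4N2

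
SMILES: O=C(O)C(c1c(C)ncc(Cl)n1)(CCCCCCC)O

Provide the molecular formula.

C14H21ClN2O3

Heavy atoms from the SMILES: 14 C, 1 Cl, 2 N, 3 O.
Implicit hydrogens by atom environment:
  6 × C: 2 H each → 12
  3 × C (aromatic): no H
  2 × C: 3 H each → 6
  2 × C: no H
  2 × N (aromatic): no H
  2 × O: 1 H each → 2
  1 × C (aromatic): 1 H
  1 × Cl: no H
  1 × O: no H
  Total hydrogens = 21.
Molecular formula: C14H21ClN2O3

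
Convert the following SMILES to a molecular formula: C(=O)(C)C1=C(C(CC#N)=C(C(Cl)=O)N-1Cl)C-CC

C12H12Cl2N2O2

Heavy atoms from the SMILES: 12 C, 2 Cl, 2 N, 2 O.
Implicit hydrogens by atom environment:
  4 × C (aromatic): no H
  3 × C: 2 H each → 6
  3 × C: no H
  2 × C: 3 H each → 6
  2 × Cl: no H
  2 × O: no H
  1 × N (aromatic): no H
  1 × N: no H
  Total hydrogens = 12.
Molecular formula: C12H12Cl2N2O2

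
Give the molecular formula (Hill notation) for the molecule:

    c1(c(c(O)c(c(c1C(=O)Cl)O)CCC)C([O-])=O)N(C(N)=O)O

C12H12ClN2O7-

Heavy atoms from the SMILES: 12 C, 1 Cl, 2 N, 7 O.
Implicit hydrogens by atom environment:
  6 × C (aromatic): no H
  3 × C: no H
  3 × O: 1 H each → 3
  3 × O: no H
  2 × C: 2 H each → 4
  1 × C: 3 H
  1 × Cl: no H
  1 × N: 2 H
  1 × N: no H
  1 × O (charge -1): no H
  Total hydrogens = 12.
Net charge -1.
Molecular formula: C12H12ClN2O7-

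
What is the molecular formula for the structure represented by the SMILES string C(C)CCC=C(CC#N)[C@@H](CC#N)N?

Heavy atoms from the SMILES: 11 C, 3 N.
Implicit hydrogens by atom environment:
  5 × C: 2 H each → 10
  3 × C: no H
  2 × C: 1 H each → 2
  2 × N: no H
  1 × C: 3 H
  1 × N: 2 H
  Total hydrogens = 17.
Molecular formula: C11H17N3

C11H17N3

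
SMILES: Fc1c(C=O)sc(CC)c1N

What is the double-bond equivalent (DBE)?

4

Molecular formula from the SMILES: C7H8FNOS.
DoU = (2C + 2 + N − H − X)/2 = (2·7 + 2 + 1 − 8 − 1)/2 = 8/2 = 4.
(Structurally: 1 ring(s) + 3 π bond(s) = 4.)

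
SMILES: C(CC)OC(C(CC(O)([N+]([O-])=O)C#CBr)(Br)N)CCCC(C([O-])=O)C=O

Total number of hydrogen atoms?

Hydrogens are implicit in SMILES; fill each atom to its normal valence:
  6 × C: 2 H each → 12
  5 × C: no H
  4 × O: no H
  3 × C: 1 H each → 3
  2 × Br: no H
  2 × O (charge -1): no H
  1 × C: 3 H
  1 × N: 2 H
  1 × N (charge +1): no H
  1 × O: 1 H
  Total hydrogens = 21.

21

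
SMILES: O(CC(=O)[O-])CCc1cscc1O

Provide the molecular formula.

C8H9O4S-

Heavy atoms from the SMILES: 8 C, 4 O, 1 S.
Implicit hydrogens by atom environment:
  3 × C: 2 H each → 6
  2 × C (aromatic): 1 H each → 2
  2 × C (aromatic): no H
  2 × O: no H
  1 × C: no H
  1 × O: 1 H
  1 × O (charge -1): no H
  1 × S (aromatic): no H
  Total hydrogens = 9.
Net charge -1.
Molecular formula: C8H9O4S-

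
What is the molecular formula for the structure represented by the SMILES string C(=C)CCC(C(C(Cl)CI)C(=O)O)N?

Heavy atoms from the SMILES: 9 C, 1 Cl, 1 I, 1 N, 2 O.
Implicit hydrogens by atom environment:
  4 × C: 2 H each → 8
  4 × C: 1 H each → 4
  1 × C: no H
  1 × Cl: no H
  1 × I: no H
  1 × N: 2 H
  1 × O: 1 H
  1 × O: no H
  Total hydrogens = 15.
Molecular formula: C9H15ClINO2

C9H15ClINO2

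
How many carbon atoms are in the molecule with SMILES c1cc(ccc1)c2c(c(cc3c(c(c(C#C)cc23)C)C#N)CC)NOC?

23

The symbol for carbon appears 23 times in the SMILES. Lowercase c denotes aromatic carbon and counts toward C.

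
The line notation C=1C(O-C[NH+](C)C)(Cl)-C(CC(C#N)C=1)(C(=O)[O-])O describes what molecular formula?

Heavy atoms from the SMILES: 11 C, 1 Cl, 2 N, 4 O.
Implicit hydrogens by atom environment:
  4 × C: no H
  3 × C: 1 H each → 3
  2 × C: 3 H each → 6
  2 × C: 2 H each → 4
  2 × O: no H
  1 × Cl: no H
  1 × N (charge +1): 1 H
  1 × N: no H
  1 × O: 1 H
  1 × O (charge -1): no H
  Total hydrogens = 15.
Molecular formula: C11H15ClN2O4

C11H15ClN2O4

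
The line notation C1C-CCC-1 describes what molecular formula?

C5H10

Heavy atoms from the SMILES: 5 C.
Implicit hydrogens by atom environment:
  5 × C: 2 H each → 10
  Total hydrogens = 10.
Molecular formula: C5H10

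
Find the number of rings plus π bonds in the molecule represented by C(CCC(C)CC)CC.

0

Molecular formula from the SMILES: C9H20.
DoU = (2C + 2 + N − H − X)/2 = (2·9 + 2 + 0 − 20 − 0)/2 = 0/2 = 0.
(Structurally: 0 ring(s) + 0 π bond(s) = 0.)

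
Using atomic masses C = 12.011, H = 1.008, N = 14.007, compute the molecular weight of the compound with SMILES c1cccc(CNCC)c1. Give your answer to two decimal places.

135.21

Molecular formula: C9H13N.
M = 9×12.011 + 13×1.008 + 1×14.007 = 135.21 g/mol.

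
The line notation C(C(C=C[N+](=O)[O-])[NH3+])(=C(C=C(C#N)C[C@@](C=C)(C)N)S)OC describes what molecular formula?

Heavy atoms from the SMILES: 14 C, 4 N, 3 O, 1 S.
Implicit hydrogens by atom environment:
  5 × C: 1 H each → 5
  5 × C: no H
  2 × C: 3 H each → 6
  2 × C: 2 H each → 4
  2 × O: no H
  1 × N (charge +1): 3 H
  1 × N: 2 H
  1 × N: no H
  1 × N (charge +1): no H
  1 × O (charge -1): no H
  1 × S: 1 H
  Total hydrogens = 21.
Net charge +1.
Molecular formula: C14H21N4O3S+

C14H21N4O3S+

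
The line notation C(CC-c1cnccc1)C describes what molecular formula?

Heavy atoms from the SMILES: 9 C, 1 N.
Implicit hydrogens by atom environment:
  4 × C (aromatic): 1 H each → 4
  3 × C: 2 H each → 6
  1 × C: 3 H
  1 × C (aromatic): no H
  1 × N (aromatic): no H
  Total hydrogens = 13.
Molecular formula: C9H13N

C9H13N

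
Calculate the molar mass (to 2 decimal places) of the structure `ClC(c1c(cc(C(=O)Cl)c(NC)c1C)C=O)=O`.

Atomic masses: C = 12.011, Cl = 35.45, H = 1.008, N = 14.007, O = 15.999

Molecular formula: C11H9Cl2NO3.
M = 11×12.011 + 2×35.45 + 9×1.008 + 1×14.007 + 3×15.999 = 274.10 g/mol.

274.10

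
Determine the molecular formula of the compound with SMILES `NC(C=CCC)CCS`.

Heavy atoms from the SMILES: 7 C, 1 N, 1 S.
Implicit hydrogens by atom environment:
  3 × C: 2 H each → 6
  3 × C: 1 H each → 3
  1 × C: 3 H
  1 × N: 2 H
  1 × S: 1 H
  Total hydrogens = 15.
Molecular formula: C7H15NS

C7H15NS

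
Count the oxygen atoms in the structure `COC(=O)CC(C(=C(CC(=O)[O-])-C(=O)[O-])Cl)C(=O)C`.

7

The symbol for oxygen appears 7 times in the SMILES.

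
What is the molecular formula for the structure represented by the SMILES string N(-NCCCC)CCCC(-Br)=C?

C9H19BrN2

Heavy atoms from the SMILES: 1 Br, 9 C, 2 N.
Implicit hydrogens by atom environment:
  7 × C: 2 H each → 14
  2 × N: 1 H each → 2
  1 × Br: no H
  1 × C: 3 H
  1 × C: no H
  Total hydrogens = 19.
Molecular formula: C9H19BrN2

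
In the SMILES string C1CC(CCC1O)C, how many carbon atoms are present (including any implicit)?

7

The symbol for carbon appears 7 times in the SMILES.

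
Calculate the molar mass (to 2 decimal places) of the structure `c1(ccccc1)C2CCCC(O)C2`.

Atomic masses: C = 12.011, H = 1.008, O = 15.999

Molecular formula: C12H16O.
M = 12×12.011 + 16×1.008 + 1×15.999 = 176.26 g/mol.

176.26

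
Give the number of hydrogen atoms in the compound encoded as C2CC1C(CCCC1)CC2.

18

Hydrogens are implicit in SMILES; fill each atom to its normal valence:
  8 × C: 2 H each → 16
  2 × C: 1 H each → 2
  Total hydrogens = 18.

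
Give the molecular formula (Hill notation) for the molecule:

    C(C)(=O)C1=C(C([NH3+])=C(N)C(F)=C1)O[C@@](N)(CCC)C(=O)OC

Heavy atoms from the SMILES: 14 C, 1 F, 3 N, 4 O.
Implicit hydrogens by atom environment:
  5 × C (aromatic): no H
  4 × O: no H
  3 × C: 3 H each → 9
  3 × C: no H
  2 × C: 2 H each → 4
  2 × N: 2 H each → 4
  1 × C (aromatic): 1 H
  1 × F: no H
  1 × N (charge +1): 3 H
  Total hydrogens = 21.
Net charge +1.
Molecular formula: C14H21FN3O4+

C14H21FN3O4+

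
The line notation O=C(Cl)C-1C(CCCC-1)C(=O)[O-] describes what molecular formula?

C8H10ClO3-

Heavy atoms from the SMILES: 8 C, 1 Cl, 3 O.
Implicit hydrogens by atom environment:
  4 × C: 2 H each → 8
  2 × C: 1 H each → 2
  2 × C: no H
  2 × O: no H
  1 × Cl: no H
  1 × O (charge -1): no H
  Total hydrogens = 10.
Net charge -1.
Molecular formula: C8H10ClO3-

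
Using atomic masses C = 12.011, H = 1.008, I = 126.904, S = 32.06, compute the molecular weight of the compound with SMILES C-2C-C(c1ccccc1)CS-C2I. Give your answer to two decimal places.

Molecular formula: C11H13IS.
M = 11×12.011 + 13×1.008 + 1×126.904 + 1×32.06 = 304.19 g/mol.

304.19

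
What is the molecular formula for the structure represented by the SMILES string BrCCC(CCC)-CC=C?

Heavy atoms from the SMILES: 1 Br, 9 C.
Implicit hydrogens by atom environment:
  6 × C: 2 H each → 12
  2 × C: 1 H each → 2
  1 × Br: no H
  1 × C: 3 H
  Total hydrogens = 17.
Molecular formula: C9H17Br

C9H17Br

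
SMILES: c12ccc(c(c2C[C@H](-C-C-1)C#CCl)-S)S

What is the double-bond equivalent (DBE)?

Molecular formula from the SMILES: C12H11ClS2.
DoU = (2C + 2 + N − H − X)/2 = (2·12 + 2 + 0 − 11 − 1)/2 = 14/2 = 7.
(Structurally: 2 ring(s) + 5 π bond(s) = 7.)

7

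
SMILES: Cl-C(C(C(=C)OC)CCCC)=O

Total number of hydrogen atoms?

15

Hydrogens are implicit in SMILES; fill each atom to its normal valence:
  4 × C: 2 H each → 8
  2 × C: 3 H each → 6
  2 × C: no H
  2 × O: no H
  1 × C: 1 H
  1 × Cl: no H
  Total hydrogens = 15.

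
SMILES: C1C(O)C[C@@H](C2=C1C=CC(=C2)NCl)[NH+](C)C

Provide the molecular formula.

C12H18ClN2O+

Heavy atoms from the SMILES: 12 C, 1 Cl, 2 N, 1 O.
Implicit hydrogens by atom environment:
  3 × C (aromatic): 1 H each → 3
  3 × C (aromatic): no H
  2 × C: 3 H each → 6
  2 × C: 2 H each → 4
  2 × C: 1 H each → 2
  1 × Cl: no H
  1 × N (charge +1): 1 H
  1 × N: 1 H
  1 × O: 1 H
  Total hydrogens = 18.
Net charge +1.
Molecular formula: C12H18ClN2O+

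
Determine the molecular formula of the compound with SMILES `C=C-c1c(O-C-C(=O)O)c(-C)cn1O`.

C9H11NO4

Heavy atoms from the SMILES: 9 C, 1 N, 4 O.
Implicit hydrogens by atom environment:
  3 × C (aromatic): no H
  2 × C: 2 H each → 4
  2 × O: 1 H each → 2
  2 × O: no H
  1 × C: 3 H
  1 × C (aromatic): 1 H
  1 × C: 1 H
  1 × C: no H
  1 × N (aromatic): no H
  Total hydrogens = 11.
Molecular formula: C9H11NO4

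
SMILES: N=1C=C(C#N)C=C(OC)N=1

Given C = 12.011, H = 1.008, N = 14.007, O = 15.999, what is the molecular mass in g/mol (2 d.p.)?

135.13

Molecular formula: C6H5N3O.
M = 6×12.011 + 5×1.008 + 3×14.007 + 1×15.999 = 135.13 g/mol.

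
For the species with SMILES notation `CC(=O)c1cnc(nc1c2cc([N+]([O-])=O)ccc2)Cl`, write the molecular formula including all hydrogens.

C12H8ClN3O3

Heavy atoms from the SMILES: 12 C, 1 Cl, 3 N, 3 O.
Implicit hydrogens by atom environment:
  5 × C (aromatic): 1 H each → 5
  5 × C (aromatic): no H
  2 × N (aromatic): no H
  2 × O: no H
  1 × C: 3 H
  1 × C: no H
  1 × Cl: no H
  1 × N (charge +1): no H
  1 × O (charge -1): no H
  Total hydrogens = 8.
Molecular formula: C12H8ClN3O3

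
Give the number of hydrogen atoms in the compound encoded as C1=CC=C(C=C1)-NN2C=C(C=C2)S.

Hydrogens are implicit in SMILES; fill each atom to its normal valence:
  8 × C (aromatic): 1 H each → 8
  2 × C (aromatic): no H
  1 × N: 1 H
  1 × N (aromatic): no H
  1 × S: 1 H
  Total hydrogens = 10.

10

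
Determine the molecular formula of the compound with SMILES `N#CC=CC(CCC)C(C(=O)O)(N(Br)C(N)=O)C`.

Heavy atoms from the SMILES: 1 Br, 11 C, 3 N, 3 O.
Implicit hydrogens by atom environment:
  4 × C: no H
  3 × C: 1 H each → 3
  2 × C: 3 H each → 6
  2 × C: 2 H each → 4
  2 × N: no H
  2 × O: no H
  1 × Br: no H
  1 × N: 2 H
  1 × O: 1 H
  Total hydrogens = 16.
Molecular formula: C11H16BrN3O3

C11H16BrN3O3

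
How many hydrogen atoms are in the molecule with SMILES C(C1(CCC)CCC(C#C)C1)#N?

15

Hydrogens are implicit in SMILES; fill each atom to its normal valence:
  5 × C: 2 H each → 10
  3 × C: no H
  2 × C: 1 H each → 2
  1 × C: 3 H
  1 × N: no H
  Total hydrogens = 15.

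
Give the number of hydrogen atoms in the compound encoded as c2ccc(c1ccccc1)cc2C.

12

Hydrogens are implicit in SMILES; fill each atom to its normal valence:
  9 × C (aromatic): 1 H each → 9
  3 × C (aromatic): no H
  1 × C: 3 H
  Total hydrogens = 12.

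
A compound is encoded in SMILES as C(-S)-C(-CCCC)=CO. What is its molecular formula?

Heavy atoms from the SMILES: 7 C, 1 O, 1 S.
Implicit hydrogens by atom environment:
  4 × C: 2 H each → 8
  1 × C: 3 H
  1 × C: 1 H
  1 × C: no H
  1 × O: 1 H
  1 × S: 1 H
  Total hydrogens = 14.
Molecular formula: C7H14OS

C7H14OS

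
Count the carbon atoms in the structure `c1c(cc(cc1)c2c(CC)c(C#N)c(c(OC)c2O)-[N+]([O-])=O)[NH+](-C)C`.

18

The symbol for carbon appears 18 times in the SMILES. Lowercase c denotes aromatic carbon and counts toward C.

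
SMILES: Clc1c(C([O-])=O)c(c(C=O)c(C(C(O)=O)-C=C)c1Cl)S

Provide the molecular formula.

C12H7Cl2O5S-

Heavy atoms from the SMILES: 12 C, 2 Cl, 5 O, 1 S.
Implicit hydrogens by atom environment:
  6 × C (aromatic): no H
  3 × C: 1 H each → 3
  3 × O: no H
  2 × C: no H
  2 × Cl: no H
  1 × C: 2 H
  1 × O: 1 H
  1 × O (charge -1): no H
  1 × S: 1 H
  Total hydrogens = 7.
Net charge -1.
Molecular formula: C12H7Cl2O5S-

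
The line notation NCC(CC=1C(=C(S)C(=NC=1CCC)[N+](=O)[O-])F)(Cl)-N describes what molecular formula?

C11H16ClFN4O2S

Heavy atoms from the SMILES: 11 C, 1 Cl, 1 F, 4 N, 2 O, 1 S.
Implicit hydrogens by atom environment:
  5 × C (aromatic): no H
  4 × C: 2 H each → 8
  2 × N: 2 H each → 4
  1 × C: 3 H
  1 × C: no H
  1 × Cl: no H
  1 × F: no H
  1 × N (aromatic): no H
  1 × N (charge +1): no H
  1 × O: no H
  1 × O (charge -1): no H
  1 × S: 1 H
  Total hydrogens = 16.
Molecular formula: C11H16ClFN4O2S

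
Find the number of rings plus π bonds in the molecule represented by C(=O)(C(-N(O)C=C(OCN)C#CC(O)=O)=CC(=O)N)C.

7

Molecular formula from the SMILES: C11H13N3O6.
DoU = (2C + 2 + N − H − X)/2 = (2·11 + 2 + 3 − 13 − 0)/2 = 14/2 = 7.
(Structurally: 0 ring(s) + 7 π bond(s) = 7.)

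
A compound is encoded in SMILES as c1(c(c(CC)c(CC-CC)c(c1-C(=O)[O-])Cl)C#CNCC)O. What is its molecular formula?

Heavy atoms from the SMILES: 17 C, 1 Cl, 1 N, 3 O.
Implicit hydrogens by atom environment:
  6 × C (aromatic): no H
  5 × C: 2 H each → 10
  3 × C: 3 H each → 9
  3 × C: no H
  1 × Cl: no H
  1 × N: 1 H
  1 × O: 1 H
  1 × O: no H
  1 × O (charge -1): no H
  Total hydrogens = 21.
Net charge -1.
Molecular formula: C17H21ClNO3-

C17H21ClNO3-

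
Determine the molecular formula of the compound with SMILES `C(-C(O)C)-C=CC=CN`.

Heavy atoms from the SMILES: 7 C, 1 N, 1 O.
Implicit hydrogens by atom environment:
  5 × C: 1 H each → 5
  1 × C: 3 H
  1 × C: 2 H
  1 × N: 2 H
  1 × O: 1 H
  Total hydrogens = 13.
Molecular formula: C7H13NO

C7H13NO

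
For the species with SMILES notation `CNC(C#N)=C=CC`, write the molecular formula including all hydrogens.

Heavy atoms from the SMILES: 6 C, 2 N.
Implicit hydrogens by atom environment:
  3 × C: no H
  2 × C: 3 H each → 6
  1 × C: 1 H
  1 × N: 1 H
  1 × N: no H
  Total hydrogens = 8.
Molecular formula: C6H8N2

C6H8N2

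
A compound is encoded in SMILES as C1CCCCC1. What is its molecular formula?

Heavy atoms from the SMILES: 6 C.
Implicit hydrogens by atom environment:
  6 × C: 2 H each → 12
  Total hydrogens = 12.
Molecular formula: C6H12

C6H12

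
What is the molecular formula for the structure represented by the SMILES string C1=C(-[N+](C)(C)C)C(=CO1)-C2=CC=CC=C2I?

Heavy atoms from the SMILES: 13 C, 1 I, 1 N, 1 O.
Implicit hydrogens by atom environment:
  6 × C (aromatic): 1 H each → 6
  4 × C (aromatic): no H
  3 × C: 3 H each → 9
  1 × I: no H
  1 × N (charge +1): no H
  1 × O (aromatic): no H
  Total hydrogens = 15.
Net charge +1.
Molecular formula: C13H15INO+

C13H15INO+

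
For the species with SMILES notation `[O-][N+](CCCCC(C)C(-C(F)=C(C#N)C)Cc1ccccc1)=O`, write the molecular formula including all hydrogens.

C18H23FN2O2

Heavy atoms from the SMILES: 18 C, 1 F, 2 N, 2 O.
Implicit hydrogens by atom environment:
  5 × C: 2 H each → 10
  5 × C (aromatic): 1 H each → 5
  3 × C: no H
  2 × C: 3 H each → 6
  2 × C: 1 H each → 2
  1 × C (aromatic): no H
  1 × F: no H
  1 × N (charge +1): no H
  1 × N: no H
  1 × O: no H
  1 × O (charge -1): no H
  Total hydrogens = 23.
Molecular formula: C18H23FN2O2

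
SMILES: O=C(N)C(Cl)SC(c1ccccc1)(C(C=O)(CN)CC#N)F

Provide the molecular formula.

Heavy atoms from the SMILES: 14 C, 1 Cl, 1 F, 3 N, 2 O, 1 S.
Implicit hydrogens by atom environment:
  5 × C (aromatic): 1 H each → 5
  4 × C: no H
  2 × C: 2 H each → 4
  2 × C: 1 H each → 2
  2 × N: 2 H each → 4
  2 × O: no H
  1 × C (aromatic): no H
  1 × Cl: no H
  1 × F: no H
  1 × N: no H
  1 × S: no H
  Total hydrogens = 15.
Molecular formula: C14H15ClFN3O2S

C14H15ClFN3O2S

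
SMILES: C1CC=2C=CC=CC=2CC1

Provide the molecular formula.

Heavy atoms from the SMILES: 10 C.
Implicit hydrogens by atom environment:
  4 × C: 2 H each → 8
  4 × C (aromatic): 1 H each → 4
  2 × C (aromatic): no H
  Total hydrogens = 12.
Molecular formula: C10H12

C10H12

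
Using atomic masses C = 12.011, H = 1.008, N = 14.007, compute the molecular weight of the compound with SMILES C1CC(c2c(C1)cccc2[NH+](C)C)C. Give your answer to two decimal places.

190.31

Molecular formula: C13H20N+.
M = 13×12.011 + 20×1.008 + 1×14.007 = 190.31 g/mol.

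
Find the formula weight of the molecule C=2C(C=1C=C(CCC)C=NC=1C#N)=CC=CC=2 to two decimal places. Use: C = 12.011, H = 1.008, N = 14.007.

222.29

Molecular formula: C15H14N2.
M = 15×12.011 + 14×1.008 + 2×14.007 = 222.29 g/mol.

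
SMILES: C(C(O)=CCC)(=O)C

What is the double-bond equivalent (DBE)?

Molecular formula from the SMILES: C6H10O2.
DoU = (2C + 2 + N − H − X)/2 = (2·6 + 2 + 0 − 10 − 0)/2 = 4/2 = 2.
(Structurally: 0 ring(s) + 2 π bond(s) = 2.)

2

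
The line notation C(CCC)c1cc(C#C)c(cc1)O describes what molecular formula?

C12H14O

Heavy atoms from the SMILES: 12 C, 1 O.
Implicit hydrogens by atom environment:
  3 × C: 2 H each → 6
  3 × C (aromatic): 1 H each → 3
  3 × C (aromatic): no H
  1 × C: 3 H
  1 × C: 1 H
  1 × C: no H
  1 × O: 1 H
  Total hydrogens = 14.
Molecular formula: C12H14O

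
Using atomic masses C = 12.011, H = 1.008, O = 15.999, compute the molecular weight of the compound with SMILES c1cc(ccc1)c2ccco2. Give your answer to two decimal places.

144.17

Molecular formula: C10H8O.
M = 10×12.011 + 8×1.008 + 1×15.999 = 144.17 g/mol.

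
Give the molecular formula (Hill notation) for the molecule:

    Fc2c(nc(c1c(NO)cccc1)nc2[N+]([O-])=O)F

Heavy atoms from the SMILES: 10 C, 2 F, 4 N, 3 O.
Implicit hydrogens by atom environment:
  6 × C (aromatic): no H
  4 × C (aromatic): 1 H each → 4
  2 × F: no H
  2 × N (aromatic): no H
  1 × N: 1 H
  1 × N (charge +1): no H
  1 × O: 1 H
  1 × O: no H
  1 × O (charge -1): no H
  Total hydrogens = 6.
Molecular formula: C10H6F2N4O3

C10H6F2N4O3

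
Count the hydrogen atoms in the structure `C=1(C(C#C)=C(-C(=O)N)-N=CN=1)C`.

Hydrogens are implicit in SMILES; fill each atom to its normal valence:
  3 × C (aromatic): no H
  2 × C: no H
  2 × N (aromatic): no H
  1 × C: 3 H
  1 × C (aromatic): 1 H
  1 × C: 1 H
  1 × N: 2 H
  1 × O: no H
  Total hydrogens = 7.

7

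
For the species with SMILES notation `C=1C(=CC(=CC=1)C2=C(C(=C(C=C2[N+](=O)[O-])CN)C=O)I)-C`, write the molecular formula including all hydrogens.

Heavy atoms from the SMILES: 15 C, 1 I, 2 N, 3 O.
Implicit hydrogens by atom environment:
  7 × C (aromatic): no H
  5 × C (aromatic): 1 H each → 5
  2 × O: no H
  1 × C: 3 H
  1 × C: 2 H
  1 × C: 1 H
  1 × I: no H
  1 × N: 2 H
  1 × N (charge +1): no H
  1 × O (charge -1): no H
  Total hydrogens = 13.
Molecular formula: C15H13IN2O3

C15H13IN2O3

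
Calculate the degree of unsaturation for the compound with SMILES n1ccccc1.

Molecular formula from the SMILES: C5H5N.
DoU = (2C + 2 + N − H − X)/2 = (2·5 + 2 + 1 − 5 − 0)/2 = 8/2 = 4.
(Structurally: 1 ring(s) + 3 π bond(s) = 4.)

4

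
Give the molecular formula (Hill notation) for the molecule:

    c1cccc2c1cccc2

Heavy atoms from the SMILES: 10 C.
Implicit hydrogens by atom environment:
  8 × C (aromatic): 1 H each → 8
  2 × C (aromatic): no H
  Total hydrogens = 8.
Molecular formula: C10H8

C10H8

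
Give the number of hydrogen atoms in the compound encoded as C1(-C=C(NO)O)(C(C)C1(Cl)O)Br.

9

Hydrogens are implicit in SMILES; fill each atom to its normal valence:
  3 × C: no H
  3 × O: 1 H each → 3
  2 × C: 1 H each → 2
  1 × Br: no H
  1 × C: 3 H
  1 × Cl: no H
  1 × N: 1 H
  Total hydrogens = 9.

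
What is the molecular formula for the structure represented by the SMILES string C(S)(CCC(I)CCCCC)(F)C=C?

Heavy atoms from the SMILES: 11 C, 1 F, 1 I, 1 S.
Implicit hydrogens by atom environment:
  7 × C: 2 H each → 14
  2 × C: 1 H each → 2
  1 × C: 3 H
  1 × C: no H
  1 × F: no H
  1 × I: no H
  1 × S: 1 H
  Total hydrogens = 20.
Molecular formula: C11H20FIS

C11H20FIS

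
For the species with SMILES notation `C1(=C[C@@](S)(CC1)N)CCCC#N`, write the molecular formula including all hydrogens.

C9H14N2S

Heavy atoms from the SMILES: 9 C, 2 N, 1 S.
Implicit hydrogens by atom environment:
  5 × C: 2 H each → 10
  3 × C: no H
  1 × C: 1 H
  1 × N: 2 H
  1 × N: no H
  1 × S: 1 H
  Total hydrogens = 14.
Molecular formula: C9H14N2S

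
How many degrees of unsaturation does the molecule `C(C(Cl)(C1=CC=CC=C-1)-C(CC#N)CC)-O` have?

Molecular formula from the SMILES: C13H16ClNO.
DoU = (2C + 2 + N − H − X)/2 = (2·13 + 2 + 1 − 16 − 1)/2 = 12/2 = 6.
(Structurally: 1 ring(s) + 5 π bond(s) = 6.)

6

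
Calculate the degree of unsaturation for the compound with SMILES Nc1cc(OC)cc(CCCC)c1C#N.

Molecular formula from the SMILES: C12H16N2O.
DoU = (2C + 2 + N − H − X)/2 = (2·12 + 2 + 2 − 16 − 0)/2 = 12/2 = 6.
(Structurally: 1 ring(s) + 5 π bond(s) = 6.)

6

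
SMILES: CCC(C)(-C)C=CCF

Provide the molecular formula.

C8H15F

Heavy atoms from the SMILES: 8 C, 1 F.
Implicit hydrogens by atom environment:
  3 × C: 3 H each → 9
  2 × C: 2 H each → 4
  2 × C: 1 H each → 2
  1 × C: no H
  1 × F: no H
  Total hydrogens = 15.
Molecular formula: C8H15F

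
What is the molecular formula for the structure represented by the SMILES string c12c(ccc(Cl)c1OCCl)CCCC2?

Heavy atoms from the SMILES: 11 C, 2 Cl, 1 O.
Implicit hydrogens by atom environment:
  5 × C: 2 H each → 10
  4 × C (aromatic): no H
  2 × C (aromatic): 1 H each → 2
  2 × Cl: no H
  1 × O: no H
  Total hydrogens = 12.
Molecular formula: C11H12Cl2O

C11H12Cl2O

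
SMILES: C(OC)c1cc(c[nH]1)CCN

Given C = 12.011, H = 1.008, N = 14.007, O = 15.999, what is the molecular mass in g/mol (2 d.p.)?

Molecular formula: C8H14N2O.
M = 8×12.011 + 14×1.008 + 2×14.007 + 1×15.999 = 154.21 g/mol.

154.21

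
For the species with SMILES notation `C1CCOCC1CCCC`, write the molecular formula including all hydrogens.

C9H18O

Heavy atoms from the SMILES: 9 C, 1 O.
Implicit hydrogens by atom environment:
  7 × C: 2 H each → 14
  1 × C: 3 H
  1 × C: 1 H
  1 × O: no H
  Total hydrogens = 18.
Molecular formula: C9H18O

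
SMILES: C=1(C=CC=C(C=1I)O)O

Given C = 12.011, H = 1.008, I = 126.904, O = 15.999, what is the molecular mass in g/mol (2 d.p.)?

Molecular formula: C6H5IO2.
M = 6×12.011 + 5×1.008 + 1×126.904 + 2×15.999 = 236.01 g/mol.

236.01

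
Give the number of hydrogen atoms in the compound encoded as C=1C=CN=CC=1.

5

Hydrogens are implicit in SMILES; fill each atom to its normal valence:
  5 × C (aromatic): 1 H each → 5
  1 × N (aromatic): no H
  Total hydrogens = 5.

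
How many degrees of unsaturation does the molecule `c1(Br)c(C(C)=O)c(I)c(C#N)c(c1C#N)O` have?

9

Molecular formula from the SMILES: C10H4BrIN2O2.
DoU = (2C + 2 + N − H − X)/2 = (2·10 + 2 + 2 − 4 − 2)/2 = 18/2 = 9.
(Structurally: 1 ring(s) + 8 π bond(s) = 9.)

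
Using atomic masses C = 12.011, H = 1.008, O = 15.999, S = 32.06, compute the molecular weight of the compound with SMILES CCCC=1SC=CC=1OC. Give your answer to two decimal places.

156.24

Molecular formula: C8H12OS.
M = 8×12.011 + 12×1.008 + 1×15.999 + 1×32.06 = 156.24 g/mol.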